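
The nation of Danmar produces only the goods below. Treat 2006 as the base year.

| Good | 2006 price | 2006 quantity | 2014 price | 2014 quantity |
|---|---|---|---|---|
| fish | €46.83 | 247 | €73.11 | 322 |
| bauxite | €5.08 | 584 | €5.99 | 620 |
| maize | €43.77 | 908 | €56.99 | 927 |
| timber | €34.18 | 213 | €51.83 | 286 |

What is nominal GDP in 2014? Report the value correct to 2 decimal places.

€94908.33

Nominal GDP 2014 = Σ (p_2014 × q_2014) = 73.11·322 + 5.99·620 + 56.99·927 + 51.83·286 = 94908.33.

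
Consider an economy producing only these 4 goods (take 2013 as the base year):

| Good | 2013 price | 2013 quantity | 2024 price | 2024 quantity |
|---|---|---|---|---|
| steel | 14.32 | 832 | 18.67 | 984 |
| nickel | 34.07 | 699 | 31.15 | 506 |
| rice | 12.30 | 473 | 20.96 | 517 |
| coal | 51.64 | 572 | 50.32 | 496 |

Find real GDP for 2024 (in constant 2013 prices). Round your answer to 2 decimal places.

Real GDP 2024 = Σ (p_2013 × q_2024) = 14.32·984 + 34.07·506 + 12.30·517 + 51.64·496 = 63302.84.

63302.84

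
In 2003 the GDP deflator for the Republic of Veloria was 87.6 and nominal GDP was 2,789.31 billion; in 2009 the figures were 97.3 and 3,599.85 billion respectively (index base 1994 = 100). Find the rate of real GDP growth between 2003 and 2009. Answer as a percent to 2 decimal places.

Deflate each year: 2003 → 2789.31/0.876 = 3184.14; 2009 → 3599.85/0.973 = 3699.74.
So real GDP changed by 3699.74/3184.14 − 1 = 0.1619, i.e. 16.19%.

16.19%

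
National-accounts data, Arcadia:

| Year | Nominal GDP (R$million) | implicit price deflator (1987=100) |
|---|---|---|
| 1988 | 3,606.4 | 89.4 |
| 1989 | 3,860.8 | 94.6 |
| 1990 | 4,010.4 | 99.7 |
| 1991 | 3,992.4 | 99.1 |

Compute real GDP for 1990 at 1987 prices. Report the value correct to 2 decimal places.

Real GDP 1990 = 4010.4 / 0.997 = 4022.47.

R$4,022.47 million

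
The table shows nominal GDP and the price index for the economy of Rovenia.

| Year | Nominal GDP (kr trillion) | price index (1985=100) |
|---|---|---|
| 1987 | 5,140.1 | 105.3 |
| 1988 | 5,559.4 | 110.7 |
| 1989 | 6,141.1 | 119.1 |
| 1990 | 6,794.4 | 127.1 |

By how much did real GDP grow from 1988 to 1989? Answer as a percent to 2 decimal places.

2.67%

Real GDP 1988 = 5559.4/1.107 = 5022.04.
Real GDP 1989 = 6141.1/1.191 = 5156.26.
Change = 5156.26/5022.04 − 1 = 0.0267.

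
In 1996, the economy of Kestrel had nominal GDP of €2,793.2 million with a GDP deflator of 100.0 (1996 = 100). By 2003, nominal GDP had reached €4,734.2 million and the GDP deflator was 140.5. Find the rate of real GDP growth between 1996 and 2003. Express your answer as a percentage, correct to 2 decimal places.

Real GDP 1996 = 2793.2 / 1.000 = 2793.20.
Real GDP 2003 = 4734.2 / 1.405 = 3369.54.
Real growth = 3369.54 / 2793.20 − 1 = 0.2063.

20.63%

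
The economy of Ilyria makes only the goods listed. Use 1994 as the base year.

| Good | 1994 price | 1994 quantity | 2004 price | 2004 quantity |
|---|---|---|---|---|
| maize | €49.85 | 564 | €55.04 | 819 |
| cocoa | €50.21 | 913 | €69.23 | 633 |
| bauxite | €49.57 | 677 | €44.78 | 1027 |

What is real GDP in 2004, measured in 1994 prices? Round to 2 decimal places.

Real GDP 2004 = Σ (p_1994 × q_2004) = 49.85·819 + 50.21·633 + 49.57·1027 = 123518.47.

€123518.47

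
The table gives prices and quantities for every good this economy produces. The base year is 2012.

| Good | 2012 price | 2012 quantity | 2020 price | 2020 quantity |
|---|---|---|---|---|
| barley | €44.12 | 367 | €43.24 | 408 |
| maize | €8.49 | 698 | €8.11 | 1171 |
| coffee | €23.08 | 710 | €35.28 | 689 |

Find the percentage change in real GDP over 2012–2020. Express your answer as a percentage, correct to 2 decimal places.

13.87%

Real GDP 2012 = Nominal GDP 2012 = 44.12·367 + 8.49·698 + 23.08·710 = 38504.86.
Real GDP 2020 (at 2012 prices) = 44.12·408 + 8.49·1171 + 23.08·689 = 43844.87.
Real growth = 43844.87/38504.86 − 1 = 0.1387.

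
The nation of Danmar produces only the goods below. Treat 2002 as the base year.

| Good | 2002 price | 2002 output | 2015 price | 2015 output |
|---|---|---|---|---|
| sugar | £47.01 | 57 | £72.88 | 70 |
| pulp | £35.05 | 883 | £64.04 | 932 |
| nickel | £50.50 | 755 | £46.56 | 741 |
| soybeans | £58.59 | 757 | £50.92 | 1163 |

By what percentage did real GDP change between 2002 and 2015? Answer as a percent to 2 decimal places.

21.88%

Real GDP 2002 = Nominal GDP 2002 = 47.01·57 + 35.05·883 + 50.50·755 + 58.59·757 = 116108.85.
Real GDP 2015 (at 2002 prices) = 47.01·70 + 35.05·932 + 50.50·741 + 58.59·1163 = 141517.97.
Real growth = 141517.97/116108.85 − 1 = 0.2188.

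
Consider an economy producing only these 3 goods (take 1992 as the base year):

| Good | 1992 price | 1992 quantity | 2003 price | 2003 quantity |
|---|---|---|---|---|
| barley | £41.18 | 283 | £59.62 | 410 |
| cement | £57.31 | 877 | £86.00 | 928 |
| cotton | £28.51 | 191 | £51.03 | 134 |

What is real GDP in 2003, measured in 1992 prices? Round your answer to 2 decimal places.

£73887.82

Real GDP 2003 = Σ (p_1992 × q_2003) = 41.18·410 + 57.31·928 + 28.51·134 = 73887.82.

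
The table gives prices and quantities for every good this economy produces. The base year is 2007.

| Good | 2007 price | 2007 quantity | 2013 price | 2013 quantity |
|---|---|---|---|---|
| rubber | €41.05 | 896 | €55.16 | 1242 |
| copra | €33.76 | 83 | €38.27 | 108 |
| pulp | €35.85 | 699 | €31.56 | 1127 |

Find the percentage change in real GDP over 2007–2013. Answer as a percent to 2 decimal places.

Real GDP 2007 = Nominal GDP 2007 = 41.05·896 + 33.76·83 + 35.85·699 = 64642.03.
Real GDP 2013 (at 2007 prices) = 41.05·1242 + 33.76·108 + 35.85·1127 = 95033.13.
Real growth = 95033.13/64642.03 − 1 = 0.4701.

47.01%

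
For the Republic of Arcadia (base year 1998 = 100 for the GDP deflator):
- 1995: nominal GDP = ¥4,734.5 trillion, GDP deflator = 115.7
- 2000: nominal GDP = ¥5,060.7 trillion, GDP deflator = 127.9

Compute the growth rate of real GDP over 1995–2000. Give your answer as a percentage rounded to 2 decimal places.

Real GDP 1995 = 4734.5 / 1.157 = 4092.05.
Real GDP 2000 = 5060.7 / 1.279 = 3956.76.
Real growth = 3956.76 / 4092.05 − 1 = -0.0331.

-3.31%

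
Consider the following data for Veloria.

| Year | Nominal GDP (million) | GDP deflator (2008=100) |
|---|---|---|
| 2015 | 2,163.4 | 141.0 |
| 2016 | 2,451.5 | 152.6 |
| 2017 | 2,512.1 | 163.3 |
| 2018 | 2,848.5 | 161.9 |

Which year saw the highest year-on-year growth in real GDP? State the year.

2016: real = 2451.5/1.526 = 1606.49; growth vs 2015 (1534.33) = 4.70%.
2017: real = 2512.1/1.633 = 1538.33; growth vs 2016 (1606.49) = -4.24%.
2018: real = 2848.5/1.619 = 1759.42; growth vs 2017 (1538.33) = 14.37%.

2018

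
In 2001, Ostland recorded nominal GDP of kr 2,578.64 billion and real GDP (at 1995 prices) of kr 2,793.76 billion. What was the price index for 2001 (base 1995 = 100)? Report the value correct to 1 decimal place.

92.3

price index = (Nominal / Real) × 100 = 2578.64 / 2793.76 × 100 = 92.30.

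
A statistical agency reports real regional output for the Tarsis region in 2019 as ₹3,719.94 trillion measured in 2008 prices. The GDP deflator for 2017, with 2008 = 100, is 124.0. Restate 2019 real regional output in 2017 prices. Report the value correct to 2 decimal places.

Real regional output in 2017 prices = Real regional output in 2008 prices × (P_2017/P_2008) = 3719.94 × 1.240 = 4612.73.

₹4,612.73 trillion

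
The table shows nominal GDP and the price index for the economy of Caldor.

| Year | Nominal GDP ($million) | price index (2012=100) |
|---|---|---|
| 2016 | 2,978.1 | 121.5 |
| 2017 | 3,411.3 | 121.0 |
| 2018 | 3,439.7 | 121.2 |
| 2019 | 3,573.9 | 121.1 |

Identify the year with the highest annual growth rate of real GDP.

2017: real = 3411.3/1.210 = 2819.26; growth vs 2016 (2451.11) = 15.02%.
2018: real = 3439.7/1.212 = 2838.04; growth vs 2017 (2819.26) = 0.67%.
2019: real = 3573.9/1.211 = 2951.20; growth vs 2018 (2838.04) = 3.99%.

2017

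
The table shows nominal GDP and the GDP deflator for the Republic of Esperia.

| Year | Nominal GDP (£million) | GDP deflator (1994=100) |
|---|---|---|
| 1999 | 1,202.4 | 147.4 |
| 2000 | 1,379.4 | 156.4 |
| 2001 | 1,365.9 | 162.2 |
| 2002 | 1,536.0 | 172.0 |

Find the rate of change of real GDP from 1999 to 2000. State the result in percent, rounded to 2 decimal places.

8.12%

Real GDP 1999 = 1202.4/1.474 = 815.74.
Real GDP 2000 = 1379.4/1.564 = 881.97.
Change = 881.97/815.74 − 1 = 0.0812.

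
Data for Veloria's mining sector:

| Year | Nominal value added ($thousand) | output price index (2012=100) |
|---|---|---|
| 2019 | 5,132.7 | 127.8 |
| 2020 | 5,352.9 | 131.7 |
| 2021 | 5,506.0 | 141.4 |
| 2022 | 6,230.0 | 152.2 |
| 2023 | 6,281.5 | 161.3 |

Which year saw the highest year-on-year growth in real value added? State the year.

2020: real = 5352.9/1.317 = 4064.46; growth vs 2019 (4016.20) = 1.20%.
2021: real = 5506.0/1.414 = 3893.92; growth vs 2020 (4064.46) = -4.20%.
2022: real = 6230.0/1.522 = 4093.30; growth vs 2021 (3893.92) = 5.12%.
2023: real = 6281.5/1.613 = 3894.30; growth vs 2022 (4093.30) = -4.86%.

2022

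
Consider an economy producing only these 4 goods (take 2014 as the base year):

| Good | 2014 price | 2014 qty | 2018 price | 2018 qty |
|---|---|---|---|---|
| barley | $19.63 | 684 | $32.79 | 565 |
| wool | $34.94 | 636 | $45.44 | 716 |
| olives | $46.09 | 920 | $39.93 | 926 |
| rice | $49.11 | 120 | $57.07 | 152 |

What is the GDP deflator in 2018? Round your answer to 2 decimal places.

112.13

Nominal GDP 2018 = 32.79·565 + 45.44·716 + 39.93·926 + 57.07·152 = 96711.21.
Real GDP 2018 (at 2014 prices) = 19.63·565 + 34.94·716 + 46.09·926 + 49.11·152 = 86252.05.
Deflator = Nominal/Real × 100 = 96711.21/86252.05 × 100 = 112.126.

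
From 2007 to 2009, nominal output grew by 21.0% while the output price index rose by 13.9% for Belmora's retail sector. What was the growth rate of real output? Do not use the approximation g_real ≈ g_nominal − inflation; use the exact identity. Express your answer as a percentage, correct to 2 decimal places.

6.23%

(1 + g_nom) = (1 + g_real)(1 + π), so g_real = 1.2100 / 1.1390 − 1 = 0.06234.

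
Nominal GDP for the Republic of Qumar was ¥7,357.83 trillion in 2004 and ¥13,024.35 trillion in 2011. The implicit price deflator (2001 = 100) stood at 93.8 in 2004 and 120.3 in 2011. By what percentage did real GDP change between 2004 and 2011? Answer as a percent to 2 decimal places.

Deflate each year: 2004 → 7357.83/0.938 = 7844.17; 2011 → 13024.35/1.203 = 10826.56.
So real GDP changed by 10826.56/7844.17 − 1 = 0.3802, i.e. 38.02%.

38.02%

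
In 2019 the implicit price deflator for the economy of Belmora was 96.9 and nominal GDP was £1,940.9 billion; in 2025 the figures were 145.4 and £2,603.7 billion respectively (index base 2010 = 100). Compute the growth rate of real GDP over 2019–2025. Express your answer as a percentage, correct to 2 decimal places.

Real GDP 2019 = 1940.9 / 0.969 = 2002.99.
Real GDP 2025 = 2603.7 / 1.454 = 1790.72.
Real growth = 1790.72 / 2002.99 − 1 = -0.1060.

-10.60%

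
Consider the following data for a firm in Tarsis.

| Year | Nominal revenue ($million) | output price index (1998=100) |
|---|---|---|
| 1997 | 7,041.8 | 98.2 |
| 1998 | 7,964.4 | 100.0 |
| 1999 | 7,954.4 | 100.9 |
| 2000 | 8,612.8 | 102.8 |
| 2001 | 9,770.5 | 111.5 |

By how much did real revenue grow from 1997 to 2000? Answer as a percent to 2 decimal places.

Real revenue 1997 = 7041.8/0.982 = 7170.88.
Real revenue 2000 = 8612.8/1.028 = 8378.21.
Change = 8378.21/7170.88 − 1 = 0.1684.

16.84%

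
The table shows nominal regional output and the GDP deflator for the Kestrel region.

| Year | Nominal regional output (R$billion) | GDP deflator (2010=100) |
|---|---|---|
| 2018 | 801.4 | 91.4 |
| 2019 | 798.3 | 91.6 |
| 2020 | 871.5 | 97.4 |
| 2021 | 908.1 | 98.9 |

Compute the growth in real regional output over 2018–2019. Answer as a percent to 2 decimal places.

Real regional output 2018 = 801.4/0.914 = 876.81.
Real regional output 2019 = 798.3/0.916 = 871.51.
Change = 871.51/876.81 − 1 = -0.0060.

-0.60%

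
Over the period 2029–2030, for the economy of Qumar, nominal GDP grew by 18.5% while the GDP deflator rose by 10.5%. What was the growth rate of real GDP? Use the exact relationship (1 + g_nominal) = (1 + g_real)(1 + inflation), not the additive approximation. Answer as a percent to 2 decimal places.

(1 + g_nom) = (1 + g_real)(1 + π), so g_real = 1.1850 / 1.1050 − 1 = 0.07240.

7.24%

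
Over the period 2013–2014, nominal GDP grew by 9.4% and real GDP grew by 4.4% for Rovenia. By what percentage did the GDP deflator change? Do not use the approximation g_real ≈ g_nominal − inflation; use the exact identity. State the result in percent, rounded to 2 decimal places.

4.79%

(1 + g_nom) = (1 + g_real)(1 + π), so π = 1.0940 / 1.0440 − 1 = 0.04789.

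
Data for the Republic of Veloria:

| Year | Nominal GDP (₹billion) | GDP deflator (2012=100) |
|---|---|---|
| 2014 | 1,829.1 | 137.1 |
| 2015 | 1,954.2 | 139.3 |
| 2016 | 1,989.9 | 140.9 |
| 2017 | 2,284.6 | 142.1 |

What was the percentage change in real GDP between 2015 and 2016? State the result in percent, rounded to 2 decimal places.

0.67%

Real GDP 2015 = 1954.2/1.393 = 1402.87.
Real GDP 2016 = 1989.9/1.409 = 1412.28.
Change = 1412.28/1402.87 − 1 = 0.0067.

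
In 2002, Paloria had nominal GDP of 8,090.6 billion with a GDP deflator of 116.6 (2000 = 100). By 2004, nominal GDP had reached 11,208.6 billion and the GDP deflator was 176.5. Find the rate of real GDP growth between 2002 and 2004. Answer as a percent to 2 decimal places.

Real GDP 2002 = 8090.6 / 1.166 = 6938.77.
Real GDP 2004 = 11208.6 / 1.765 = 6350.48.
Real growth = 6350.48 / 6938.77 − 1 = -0.0848.

-8.48%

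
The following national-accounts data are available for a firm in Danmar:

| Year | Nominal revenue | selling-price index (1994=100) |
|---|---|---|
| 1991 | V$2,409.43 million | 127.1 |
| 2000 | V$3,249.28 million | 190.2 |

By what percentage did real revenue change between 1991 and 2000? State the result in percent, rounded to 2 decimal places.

-9.88%

Real revenue 1991 = 2409.43 / 1.271 = 1895.70.
Real revenue 2000 = 3249.28 / 1.902 = 1708.35.
Real growth = 1708.35 / 1895.70 − 1 = -0.0988.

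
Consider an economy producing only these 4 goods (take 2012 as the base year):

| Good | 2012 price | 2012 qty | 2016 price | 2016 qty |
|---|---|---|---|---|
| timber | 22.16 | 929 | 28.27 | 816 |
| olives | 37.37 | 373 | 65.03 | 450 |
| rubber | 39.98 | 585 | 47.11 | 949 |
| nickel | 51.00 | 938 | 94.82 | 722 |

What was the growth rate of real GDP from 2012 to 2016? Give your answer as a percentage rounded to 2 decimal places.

Real GDP 2012 = Nominal GDP 2012 = 22.16·929 + 37.37·373 + 39.98·585 + 51.00·938 = 105751.95.
Real GDP 2016 (at 2012 prices) = 22.16·816 + 37.37·450 + 39.98·949 + 51.00·722 = 109662.08.
Real growth = 109662.08/105751.95 − 1 = 0.0370.

3.70%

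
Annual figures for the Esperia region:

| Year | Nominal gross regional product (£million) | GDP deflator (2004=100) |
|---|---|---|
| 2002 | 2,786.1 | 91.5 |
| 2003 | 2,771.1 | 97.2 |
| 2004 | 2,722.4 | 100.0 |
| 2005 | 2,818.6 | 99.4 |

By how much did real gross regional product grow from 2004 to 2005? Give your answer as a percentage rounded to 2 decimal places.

4.16%

Real gross regional product 2004 = 2722.4/1.000 = 2722.40.
Real gross regional product 2005 = 2818.6/0.994 = 2835.61.
Change = 2835.61/2722.40 − 1 = 0.0416.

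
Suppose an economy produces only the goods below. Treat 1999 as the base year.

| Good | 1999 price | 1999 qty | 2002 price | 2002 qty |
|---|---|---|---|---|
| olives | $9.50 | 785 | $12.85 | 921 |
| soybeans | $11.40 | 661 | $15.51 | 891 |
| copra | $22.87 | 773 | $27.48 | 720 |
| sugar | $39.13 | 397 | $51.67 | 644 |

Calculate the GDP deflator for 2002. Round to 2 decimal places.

Nominal GDP 2002 = 12.85·921 + 15.51·891 + 27.48·720 + 51.67·644 = 78715.34.
Real GDP 2002 (at 1999 prices) = 9.50·921 + 11.40·891 + 22.87·720 + 39.13·644 = 60573.02.
Deflator = Nominal/Real × 100 = 78715.34/60573.02 × 100 = 129.951.

129.95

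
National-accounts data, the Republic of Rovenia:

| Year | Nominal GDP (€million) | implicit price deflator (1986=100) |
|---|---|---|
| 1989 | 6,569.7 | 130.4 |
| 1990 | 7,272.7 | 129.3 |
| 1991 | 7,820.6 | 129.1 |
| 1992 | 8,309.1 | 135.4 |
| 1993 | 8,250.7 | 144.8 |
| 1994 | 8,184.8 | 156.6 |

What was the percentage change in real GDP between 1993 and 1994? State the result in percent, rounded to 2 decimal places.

-8.27%

Real GDP 1993 = 8250.7/1.448 = 5698.00.
Real GDP 1994 = 8184.8/1.566 = 5226.56.
Change = 5226.56/5698.00 − 1 = -0.0827.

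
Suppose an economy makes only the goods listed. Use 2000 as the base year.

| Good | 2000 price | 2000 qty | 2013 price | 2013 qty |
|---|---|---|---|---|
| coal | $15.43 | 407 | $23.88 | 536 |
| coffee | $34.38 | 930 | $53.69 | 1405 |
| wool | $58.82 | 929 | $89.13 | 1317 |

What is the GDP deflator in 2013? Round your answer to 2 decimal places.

Nominal GDP 2013 = 23.88·536 + 53.69·1405 + 89.13·1317 = 205618.34.
Real GDP 2013 (at 2000 prices) = 15.43·536 + 34.38·1405 + 58.82·1317 = 134040.32.
Deflator = Nominal/Real × 100 = 205618.34/134040.32 × 100 = 153.400.

153.40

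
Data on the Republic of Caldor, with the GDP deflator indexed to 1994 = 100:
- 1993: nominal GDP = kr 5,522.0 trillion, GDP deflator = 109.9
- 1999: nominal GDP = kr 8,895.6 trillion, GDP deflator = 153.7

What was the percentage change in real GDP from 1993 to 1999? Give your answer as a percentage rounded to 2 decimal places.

Deflate each year: 1993 → 5522.0/1.099 = 5024.57; 1999 → 8895.6/1.537 = 5787.64.
So real GDP changed by 5787.64/5024.57 − 1 = 0.1519, i.e. 15.19%.

15.19%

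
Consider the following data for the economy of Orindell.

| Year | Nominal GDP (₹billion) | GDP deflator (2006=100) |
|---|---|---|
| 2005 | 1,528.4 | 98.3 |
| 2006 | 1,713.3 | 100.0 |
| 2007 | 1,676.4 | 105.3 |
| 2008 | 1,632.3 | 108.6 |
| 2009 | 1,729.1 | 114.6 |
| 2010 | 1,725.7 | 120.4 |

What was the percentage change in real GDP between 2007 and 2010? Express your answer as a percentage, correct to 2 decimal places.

Real GDP 2007 = 1676.4/1.053 = 1592.02.
Real GDP 2010 = 1725.7/1.204 = 1433.31.
Change = 1433.31/1592.02 − 1 = -0.0997.

-9.97%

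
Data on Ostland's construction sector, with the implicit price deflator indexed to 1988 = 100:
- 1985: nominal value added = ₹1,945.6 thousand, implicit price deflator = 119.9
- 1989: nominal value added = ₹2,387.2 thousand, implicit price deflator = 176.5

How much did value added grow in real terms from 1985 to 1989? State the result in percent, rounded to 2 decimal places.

Deflate each year: 1985 → 1945.6/1.199 = 1622.69; 1989 → 2387.2/1.765 = 1352.52.
So real value added changed by 1352.52/1622.69 − 1 = -0.1665, i.e. -16.65%.

-16.65%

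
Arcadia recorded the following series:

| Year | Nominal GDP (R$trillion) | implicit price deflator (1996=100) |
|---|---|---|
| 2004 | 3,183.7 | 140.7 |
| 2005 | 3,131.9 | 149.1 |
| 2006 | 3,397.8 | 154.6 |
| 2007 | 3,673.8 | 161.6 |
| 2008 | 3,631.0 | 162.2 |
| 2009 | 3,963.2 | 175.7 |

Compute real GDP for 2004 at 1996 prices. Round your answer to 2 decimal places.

Real GDP 2004 = 3183.7 / 1.407 = 2262.76.

R$2,262.76 trillion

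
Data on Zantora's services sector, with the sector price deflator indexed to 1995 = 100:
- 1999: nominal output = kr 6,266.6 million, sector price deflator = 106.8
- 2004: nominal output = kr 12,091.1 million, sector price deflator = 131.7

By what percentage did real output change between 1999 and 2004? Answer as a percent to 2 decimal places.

56.47%

Deflate each year: 1999 → 6266.6/1.068 = 5867.60; 2004 → 12091.1/1.317 = 9180.79.
So real output changed by 9180.79/5867.60 − 1 = 0.5647, i.e. 56.47%.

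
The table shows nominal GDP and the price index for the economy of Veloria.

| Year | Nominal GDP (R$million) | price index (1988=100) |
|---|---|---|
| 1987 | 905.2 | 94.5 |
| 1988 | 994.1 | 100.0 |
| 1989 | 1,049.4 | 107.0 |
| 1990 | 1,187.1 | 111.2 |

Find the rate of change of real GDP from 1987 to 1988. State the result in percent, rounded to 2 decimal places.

3.78%

Real GDP 1987 = 905.2/0.945 = 957.88.
Real GDP 1988 = 994.1/1.000 = 994.10.
Change = 994.10/957.88 − 1 = 0.0378.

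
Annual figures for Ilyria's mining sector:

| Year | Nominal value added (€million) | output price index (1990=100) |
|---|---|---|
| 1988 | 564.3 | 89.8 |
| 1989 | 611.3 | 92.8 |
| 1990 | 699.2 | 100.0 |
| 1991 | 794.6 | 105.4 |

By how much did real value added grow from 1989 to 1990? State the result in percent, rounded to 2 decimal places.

6.14%

Real value added 1989 = 611.3/0.928 = 658.73.
Real value added 1990 = 699.2/1.000 = 699.20.
Change = 699.20/658.73 − 1 = 0.0614.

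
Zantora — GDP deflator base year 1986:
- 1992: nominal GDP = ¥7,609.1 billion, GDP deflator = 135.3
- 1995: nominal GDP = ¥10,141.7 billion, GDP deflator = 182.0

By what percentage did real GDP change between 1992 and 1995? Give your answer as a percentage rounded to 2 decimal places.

-0.92%

Real GDP 1992 = 7609.1 / 1.353 = 5623.87.
Real GDP 1995 = 10141.7 / 1.820 = 5572.36.
Real growth = 5572.36 / 5623.87 − 1 = -0.0092.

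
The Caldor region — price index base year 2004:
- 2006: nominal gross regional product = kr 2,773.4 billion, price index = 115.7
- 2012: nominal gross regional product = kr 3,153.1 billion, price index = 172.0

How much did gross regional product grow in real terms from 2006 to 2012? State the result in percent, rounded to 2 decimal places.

-23.52%

Real gross regional product 2006 = 2773.4 / 1.157 = 2397.06.
Real gross regional product 2012 = 3153.1 / 1.720 = 1833.20.
Real growth = 1833.20 / 2397.06 − 1 = -0.2352.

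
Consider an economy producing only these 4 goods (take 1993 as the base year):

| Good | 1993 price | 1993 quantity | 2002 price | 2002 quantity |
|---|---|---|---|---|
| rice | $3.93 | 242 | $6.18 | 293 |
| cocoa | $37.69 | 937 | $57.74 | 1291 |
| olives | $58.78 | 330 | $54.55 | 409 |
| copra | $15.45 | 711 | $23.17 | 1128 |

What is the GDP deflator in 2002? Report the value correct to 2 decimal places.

Nominal GDP 2002 = 6.18·293 + 57.74·1291 + 54.55·409 + 23.17·1128 = 124799.79.
Real GDP 2002 (at 1993 prices) = 3.93·293 + 37.69·1291 + 58.78·409 + 15.45·1128 = 91277.90.
Deflator = Nominal/Real × 100 = 124799.79/91277.90 × 100 = 136.725.

136.73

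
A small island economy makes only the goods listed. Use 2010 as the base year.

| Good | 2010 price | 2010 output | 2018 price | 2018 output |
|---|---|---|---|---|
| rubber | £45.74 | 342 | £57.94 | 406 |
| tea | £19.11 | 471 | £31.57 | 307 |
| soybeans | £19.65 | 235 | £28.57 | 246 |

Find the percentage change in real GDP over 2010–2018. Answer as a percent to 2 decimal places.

Real GDP 2010 = Nominal GDP 2010 = 45.74·342 + 19.11·471 + 19.65·235 = 29261.64.
Real GDP 2018 (at 2010 prices) = 45.74·406 + 19.11·307 + 19.65·246 = 29271.11.
Real growth = 29271.11/29261.64 − 1 = 0.0003.

0.03%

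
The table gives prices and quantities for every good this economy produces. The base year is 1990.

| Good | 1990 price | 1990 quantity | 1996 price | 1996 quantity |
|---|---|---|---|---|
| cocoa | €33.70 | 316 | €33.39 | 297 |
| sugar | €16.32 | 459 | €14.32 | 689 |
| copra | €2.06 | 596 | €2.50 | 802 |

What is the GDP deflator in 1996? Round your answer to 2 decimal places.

95.12

Nominal GDP 1996 = 33.39·297 + 14.32·689 + 2.50·802 = 21788.31.
Real GDP 1996 (at 1990 prices) = 33.70·297 + 16.32·689 + 2.06·802 = 22905.50.
Deflator = Nominal/Real × 100 = 21788.31/22905.50 × 100 = 95.123.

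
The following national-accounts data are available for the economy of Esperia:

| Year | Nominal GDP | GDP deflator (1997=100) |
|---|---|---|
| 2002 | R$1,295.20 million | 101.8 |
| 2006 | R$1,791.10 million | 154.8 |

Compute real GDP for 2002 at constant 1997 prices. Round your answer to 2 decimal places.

R$1,272.30 million

Real GDP = Nominal / (GDP deflator/100) = 1295.20 / 1.018 = 1272.30.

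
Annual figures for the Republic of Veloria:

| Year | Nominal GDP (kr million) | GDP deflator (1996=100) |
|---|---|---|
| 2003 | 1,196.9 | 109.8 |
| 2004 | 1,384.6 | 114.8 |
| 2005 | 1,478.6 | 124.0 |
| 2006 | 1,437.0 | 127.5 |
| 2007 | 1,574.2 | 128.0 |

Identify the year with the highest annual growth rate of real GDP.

2004: real = 1384.6/1.148 = 1206.10; growth vs 2003 (1090.07) = 10.64%.
2005: real = 1478.6/1.240 = 1192.42; growth vs 2004 (1206.10) = -1.13%.
2006: real = 1437.0/1.275 = 1127.06; growth vs 2005 (1192.42) = -5.48%.
2007: real = 1574.2/1.280 = 1229.84; growth vs 2006 (1127.06) = 9.12%.

2004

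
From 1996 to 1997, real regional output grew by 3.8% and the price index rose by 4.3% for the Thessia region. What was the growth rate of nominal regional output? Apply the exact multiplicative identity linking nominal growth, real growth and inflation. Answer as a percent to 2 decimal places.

(1 + g_nom) = (1 + g_real)(1 + π) = 1.0380 × 1.0430 = 1.08263.

8.26%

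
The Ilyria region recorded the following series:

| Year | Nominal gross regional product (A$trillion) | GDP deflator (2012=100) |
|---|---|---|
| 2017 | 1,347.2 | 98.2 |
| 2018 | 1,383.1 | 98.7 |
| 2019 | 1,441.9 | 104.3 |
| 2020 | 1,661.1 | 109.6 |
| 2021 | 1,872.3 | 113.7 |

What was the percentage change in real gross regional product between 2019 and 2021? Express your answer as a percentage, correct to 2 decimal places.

19.11%

Real gross regional product 2019 = 1441.9/1.043 = 1382.45.
Real gross regional product 2021 = 1872.3/1.137 = 1646.70.
Change = 1646.70/1382.45 − 1 = 0.1911.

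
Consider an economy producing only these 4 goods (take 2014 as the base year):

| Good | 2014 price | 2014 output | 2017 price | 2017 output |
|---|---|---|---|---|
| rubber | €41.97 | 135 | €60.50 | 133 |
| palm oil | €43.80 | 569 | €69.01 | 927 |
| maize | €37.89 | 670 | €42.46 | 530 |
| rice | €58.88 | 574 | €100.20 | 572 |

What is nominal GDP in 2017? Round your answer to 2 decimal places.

Nominal GDP 2017 = Σ (p_2017 × q_2017) = 60.50·133 + 69.01·927 + 42.46·530 + 100.20·572 = 151836.97.

€151836.97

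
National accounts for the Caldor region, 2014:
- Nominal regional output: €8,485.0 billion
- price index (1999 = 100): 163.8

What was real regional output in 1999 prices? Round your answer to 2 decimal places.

€5,180.10 billion

Real regional output = Nominal / (price index/100) = 8485.0 / 1.638 = 5180.10.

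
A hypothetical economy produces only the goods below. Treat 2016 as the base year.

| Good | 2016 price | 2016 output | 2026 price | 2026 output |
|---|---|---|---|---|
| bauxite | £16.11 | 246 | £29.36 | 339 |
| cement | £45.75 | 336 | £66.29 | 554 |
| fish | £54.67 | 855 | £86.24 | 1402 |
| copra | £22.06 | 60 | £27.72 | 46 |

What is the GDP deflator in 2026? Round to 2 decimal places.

155.68

Nominal GDP 2026 = 29.36·339 + 66.29·554 + 86.24·1402 + 27.72·46 = 168861.30.
Real GDP 2026 (at 2016 prices) = 16.11·339 + 45.75·554 + 54.67·1402 + 22.06·46 = 108468.89.
Deflator = Nominal/Real × 100 = 168861.30/108468.89 × 100 = 155.677.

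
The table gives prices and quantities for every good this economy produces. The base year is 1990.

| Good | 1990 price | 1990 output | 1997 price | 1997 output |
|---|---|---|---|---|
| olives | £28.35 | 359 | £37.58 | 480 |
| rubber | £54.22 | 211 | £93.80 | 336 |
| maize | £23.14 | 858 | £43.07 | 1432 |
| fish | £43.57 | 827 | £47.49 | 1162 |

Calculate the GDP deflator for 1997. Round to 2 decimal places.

143.97

Nominal GDP 1997 = 37.58·480 + 93.80·336 + 43.07·1432 + 47.49·1162 = 166414.82.
Real GDP 1997 (at 1990 prices) = 28.35·480 + 54.22·336 + 23.14·1432 + 43.57·1162 = 115590.74.
Deflator = Nominal/Real × 100 = 166414.82/115590.74 × 100 = 143.969.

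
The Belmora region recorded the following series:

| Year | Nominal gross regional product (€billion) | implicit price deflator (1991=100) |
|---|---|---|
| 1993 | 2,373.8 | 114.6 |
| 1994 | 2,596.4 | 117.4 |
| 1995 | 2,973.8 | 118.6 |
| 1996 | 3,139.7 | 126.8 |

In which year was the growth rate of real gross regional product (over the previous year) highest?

1995

1994: real = 2596.4/1.174 = 2211.58; growth vs 1993 (2071.38) = 6.77%.
1995: real = 2973.8/1.186 = 2507.42; growth vs 1994 (2211.58) = 13.38%.
1996: real = 3139.7/1.268 = 2476.10; growth vs 1995 (2507.42) = -1.25%.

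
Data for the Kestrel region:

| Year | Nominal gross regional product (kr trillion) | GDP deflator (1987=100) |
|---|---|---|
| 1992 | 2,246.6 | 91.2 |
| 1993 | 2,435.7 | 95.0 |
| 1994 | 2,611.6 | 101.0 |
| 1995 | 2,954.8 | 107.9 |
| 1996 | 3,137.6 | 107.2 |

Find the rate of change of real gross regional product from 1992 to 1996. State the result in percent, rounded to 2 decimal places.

Real gross regional product 1992 = 2246.6/0.912 = 2463.38.
Real gross regional product 1996 = 3137.6/1.072 = 2926.87.
Change = 2926.87/2463.38 − 1 = 0.1882.

18.82%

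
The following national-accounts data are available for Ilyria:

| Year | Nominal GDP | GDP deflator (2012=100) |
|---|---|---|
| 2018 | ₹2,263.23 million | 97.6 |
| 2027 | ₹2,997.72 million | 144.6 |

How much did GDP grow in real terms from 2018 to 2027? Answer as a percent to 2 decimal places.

Deflate each year: 2018 → 2263.23/0.976 = 2318.88; 2027 → 2997.72/1.446 = 2073.11.
So real GDP changed by 2073.11/2318.88 − 1 = -0.1060, i.e. -10.60%.

-10.60%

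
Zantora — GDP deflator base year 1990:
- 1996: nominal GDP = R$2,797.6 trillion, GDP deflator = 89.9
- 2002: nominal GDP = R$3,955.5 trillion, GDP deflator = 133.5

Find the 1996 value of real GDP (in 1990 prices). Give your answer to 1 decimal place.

R$3,111.9 trillion

Real GDP = Nominal / (GDP deflator/100) = 2797.6 / 0.899 = 3111.90.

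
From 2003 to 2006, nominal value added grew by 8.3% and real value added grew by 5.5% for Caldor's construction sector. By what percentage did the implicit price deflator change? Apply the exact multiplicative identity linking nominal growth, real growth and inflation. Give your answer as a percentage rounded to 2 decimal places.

2.65%

(1 + g_nom) = (1 + g_real)(1 + π), so π = 1.0830 / 1.0550 − 1 = 0.02654.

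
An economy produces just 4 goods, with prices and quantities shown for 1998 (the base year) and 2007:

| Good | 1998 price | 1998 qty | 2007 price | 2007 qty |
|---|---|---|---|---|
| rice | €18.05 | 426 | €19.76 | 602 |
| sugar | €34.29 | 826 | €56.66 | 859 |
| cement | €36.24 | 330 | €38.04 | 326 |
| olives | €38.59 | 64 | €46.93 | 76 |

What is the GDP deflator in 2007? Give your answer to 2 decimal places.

138.98

Nominal GDP 2007 = 19.76·602 + 56.66·859 + 38.04·326 + 46.93·76 = 76534.18.
Real GDP 2007 (at 1998 prices) = 18.05·602 + 34.29·859 + 36.24·326 + 38.59·76 = 55068.29.
Deflator = Nominal/Real × 100 = 76534.18/55068.29 × 100 = 138.980.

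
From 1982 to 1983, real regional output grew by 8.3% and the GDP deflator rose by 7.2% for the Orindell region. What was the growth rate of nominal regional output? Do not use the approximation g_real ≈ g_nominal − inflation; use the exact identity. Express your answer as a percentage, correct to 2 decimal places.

16.10%

(1 + g_nom) = (1 + g_real)(1 + π) = 1.0830 × 1.0720 = 1.16098.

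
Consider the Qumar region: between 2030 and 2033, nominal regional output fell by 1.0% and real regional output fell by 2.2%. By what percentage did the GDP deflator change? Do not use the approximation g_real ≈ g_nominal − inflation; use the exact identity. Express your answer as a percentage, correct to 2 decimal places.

(1 + g_nom) = (1 + g_real)(1 + π), so π = 0.9900 / 0.9780 − 1 = 0.01227.

1.23%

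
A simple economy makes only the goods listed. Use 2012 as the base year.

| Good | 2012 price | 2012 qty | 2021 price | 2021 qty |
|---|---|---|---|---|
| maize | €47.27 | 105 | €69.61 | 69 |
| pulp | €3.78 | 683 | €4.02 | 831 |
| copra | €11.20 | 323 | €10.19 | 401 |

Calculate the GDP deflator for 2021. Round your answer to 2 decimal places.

Nominal GDP 2021 = 69.61·69 + 4.02·831 + 10.19·401 = 12229.90.
Real GDP 2021 (at 2012 prices) = 47.27·69 + 3.78·831 + 11.20·401 = 10894.01.
Deflator = Nominal/Real × 100 = 12229.90/10894.01 × 100 = 112.263.

112.26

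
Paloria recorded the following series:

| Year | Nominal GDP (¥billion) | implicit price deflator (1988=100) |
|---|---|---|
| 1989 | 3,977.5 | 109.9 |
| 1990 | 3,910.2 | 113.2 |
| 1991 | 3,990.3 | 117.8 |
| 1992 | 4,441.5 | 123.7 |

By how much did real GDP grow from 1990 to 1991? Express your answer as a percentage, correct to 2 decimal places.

Real GDP 1990 = 3910.2/1.132 = 3454.24.
Real GDP 1991 = 3990.3/1.178 = 3387.35.
Change = 3387.35/3454.24 − 1 = -0.0194.

-1.94%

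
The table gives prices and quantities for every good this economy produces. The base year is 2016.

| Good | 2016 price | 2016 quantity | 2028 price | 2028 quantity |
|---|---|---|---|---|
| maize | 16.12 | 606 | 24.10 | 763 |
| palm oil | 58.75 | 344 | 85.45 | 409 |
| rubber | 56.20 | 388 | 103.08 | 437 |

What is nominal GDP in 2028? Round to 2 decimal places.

Nominal GDP 2028 = Σ (p_2028 × q_2028) = 24.10·763 + 85.45·409 + 103.08·437 = 98383.31.

98383.31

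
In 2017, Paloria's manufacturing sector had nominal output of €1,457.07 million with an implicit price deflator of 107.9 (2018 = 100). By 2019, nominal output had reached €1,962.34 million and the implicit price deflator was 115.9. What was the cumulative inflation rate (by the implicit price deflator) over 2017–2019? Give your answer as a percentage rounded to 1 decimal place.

Price-level change = 115.9 / 107.9 − 1 = 0.0741.

7.4%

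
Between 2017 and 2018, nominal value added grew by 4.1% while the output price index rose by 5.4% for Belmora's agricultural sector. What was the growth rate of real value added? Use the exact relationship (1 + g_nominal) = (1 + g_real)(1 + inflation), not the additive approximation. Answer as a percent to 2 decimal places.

-1.23%

(1 + g_nom) = (1 + g_real)(1 + π), so g_real = 1.0410 / 1.0540 − 1 = -0.01233.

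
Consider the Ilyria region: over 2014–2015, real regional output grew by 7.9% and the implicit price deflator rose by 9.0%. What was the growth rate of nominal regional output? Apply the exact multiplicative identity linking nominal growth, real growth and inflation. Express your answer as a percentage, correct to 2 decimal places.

17.61%

(1 + g_nom) = (1 + g_real)(1 + π) = 1.0790 × 1.0900 = 1.17611.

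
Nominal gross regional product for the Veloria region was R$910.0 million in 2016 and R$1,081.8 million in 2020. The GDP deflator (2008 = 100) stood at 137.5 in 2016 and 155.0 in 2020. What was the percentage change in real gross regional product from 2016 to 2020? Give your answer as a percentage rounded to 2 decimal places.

Real gross regional product 2016 = 910.0 / 1.375 = 661.82.
Real gross regional product 2020 = 1081.8 / 1.550 = 697.94.
Real growth = 697.94 / 661.82 − 1 = 0.0546.

5.46%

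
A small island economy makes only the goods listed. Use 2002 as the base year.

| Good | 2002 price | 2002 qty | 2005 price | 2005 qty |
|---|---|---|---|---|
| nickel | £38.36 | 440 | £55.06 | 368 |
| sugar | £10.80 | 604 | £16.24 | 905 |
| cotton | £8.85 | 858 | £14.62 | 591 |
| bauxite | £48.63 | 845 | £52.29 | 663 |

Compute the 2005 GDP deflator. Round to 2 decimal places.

Nominal GDP 2005 = 55.06·368 + 16.24·905 + 14.62·591 + 52.29·663 = 78267.97.
Real GDP 2005 (at 2002 prices) = 38.36·368 + 10.80·905 + 8.85·591 + 48.63·663 = 61362.52.
Deflator = Nominal/Real × 100 = 78267.97/61362.52 × 100 = 127.550.

127.55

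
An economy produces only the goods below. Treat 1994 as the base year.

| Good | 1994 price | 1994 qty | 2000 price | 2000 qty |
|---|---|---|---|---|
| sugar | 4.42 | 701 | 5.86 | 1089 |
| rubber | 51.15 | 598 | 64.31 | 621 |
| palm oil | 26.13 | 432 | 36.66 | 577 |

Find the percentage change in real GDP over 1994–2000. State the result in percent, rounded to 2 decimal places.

14.85%

Real GDP 1994 = Nominal GDP 1994 = 4.42·701 + 51.15·598 + 26.13·432 = 44974.28.
Real GDP 2000 (at 1994 prices) = 4.42·1089 + 51.15·621 + 26.13·577 = 51654.54.
Real growth = 51654.54/44974.28 − 1 = 0.1485.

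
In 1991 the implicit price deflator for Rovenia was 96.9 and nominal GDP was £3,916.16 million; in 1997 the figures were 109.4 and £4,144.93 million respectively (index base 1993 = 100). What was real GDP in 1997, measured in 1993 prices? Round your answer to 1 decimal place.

Real GDP = Nominal / (implicit price deflator/100) = 4144.93 / 1.094 = 3788.78.

£3,788.8 million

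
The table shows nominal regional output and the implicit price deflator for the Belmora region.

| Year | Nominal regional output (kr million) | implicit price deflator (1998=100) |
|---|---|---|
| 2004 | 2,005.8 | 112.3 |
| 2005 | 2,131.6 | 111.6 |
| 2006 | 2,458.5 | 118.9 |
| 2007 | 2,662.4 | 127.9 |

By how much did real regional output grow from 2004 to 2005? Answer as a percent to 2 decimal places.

6.94%

Real regional output 2004 = 2005.8/1.123 = 1786.11.
Real regional output 2005 = 2131.6/1.116 = 1910.04.
Change = 1910.04/1786.11 − 1 = 0.0694.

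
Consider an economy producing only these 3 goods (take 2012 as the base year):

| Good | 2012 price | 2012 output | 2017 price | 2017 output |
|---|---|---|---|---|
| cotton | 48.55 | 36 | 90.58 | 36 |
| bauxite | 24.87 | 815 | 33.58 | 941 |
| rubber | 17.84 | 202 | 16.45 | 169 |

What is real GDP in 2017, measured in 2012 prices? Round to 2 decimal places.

28165.43

Real GDP 2017 = Σ (p_2012 × q_2017) = 48.55·36 + 24.87·941 + 17.84·169 = 28165.43.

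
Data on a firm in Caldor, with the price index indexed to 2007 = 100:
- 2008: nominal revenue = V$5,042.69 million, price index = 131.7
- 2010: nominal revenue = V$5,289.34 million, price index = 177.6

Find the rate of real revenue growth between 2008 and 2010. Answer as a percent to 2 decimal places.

Deflate each year: 2008 → 5042.69/1.317 = 3828.92; 2010 → 5289.34/1.776 = 2978.23.
So real revenue changed by 2978.23/3828.92 − 1 = -0.2222, i.e. -22.22%.

-22.22%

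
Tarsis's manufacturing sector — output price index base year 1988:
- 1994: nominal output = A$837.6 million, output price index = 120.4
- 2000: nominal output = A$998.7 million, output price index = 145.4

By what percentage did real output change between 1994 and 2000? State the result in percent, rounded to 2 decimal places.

-1.27%

Deflate each year: 1994 → 837.6/1.204 = 695.68; 2000 → 998.7/1.454 = 686.86.
So real output changed by 686.86/695.68 − 1 = -0.0127, i.e. -1.27%.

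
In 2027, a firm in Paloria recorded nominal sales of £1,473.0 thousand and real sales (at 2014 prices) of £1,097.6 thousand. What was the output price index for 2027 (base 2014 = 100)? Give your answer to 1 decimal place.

134.2

output price index = (Nominal / Real) × 100 = 1473.0 / 1097.6 × 100 = 134.20.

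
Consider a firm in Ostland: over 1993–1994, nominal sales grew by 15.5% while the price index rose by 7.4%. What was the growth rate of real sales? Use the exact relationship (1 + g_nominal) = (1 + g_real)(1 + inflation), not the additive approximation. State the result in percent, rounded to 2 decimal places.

(1 + g_nom) = (1 + g_real)(1 + π), so g_real = 1.1550 / 1.0740 − 1 = 0.07542.

7.54%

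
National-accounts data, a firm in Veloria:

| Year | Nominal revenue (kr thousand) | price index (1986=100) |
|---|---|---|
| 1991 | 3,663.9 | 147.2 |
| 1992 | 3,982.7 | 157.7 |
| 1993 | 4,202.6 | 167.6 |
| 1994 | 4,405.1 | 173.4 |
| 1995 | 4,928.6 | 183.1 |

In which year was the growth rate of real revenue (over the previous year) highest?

1995

1992: real = 3982.7/1.577 = 2525.49; growth vs 1991 (2489.06) = 1.46%.
1993: real = 4202.6/1.676 = 2507.52; growth vs 1992 (2525.49) = -0.71%.
1994: real = 4405.1/1.734 = 2540.43; growth vs 1993 (2507.52) = 1.31%.
1995: real = 4928.6/1.831 = 2691.75; growth vs 1994 (2540.43) = 5.96%.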